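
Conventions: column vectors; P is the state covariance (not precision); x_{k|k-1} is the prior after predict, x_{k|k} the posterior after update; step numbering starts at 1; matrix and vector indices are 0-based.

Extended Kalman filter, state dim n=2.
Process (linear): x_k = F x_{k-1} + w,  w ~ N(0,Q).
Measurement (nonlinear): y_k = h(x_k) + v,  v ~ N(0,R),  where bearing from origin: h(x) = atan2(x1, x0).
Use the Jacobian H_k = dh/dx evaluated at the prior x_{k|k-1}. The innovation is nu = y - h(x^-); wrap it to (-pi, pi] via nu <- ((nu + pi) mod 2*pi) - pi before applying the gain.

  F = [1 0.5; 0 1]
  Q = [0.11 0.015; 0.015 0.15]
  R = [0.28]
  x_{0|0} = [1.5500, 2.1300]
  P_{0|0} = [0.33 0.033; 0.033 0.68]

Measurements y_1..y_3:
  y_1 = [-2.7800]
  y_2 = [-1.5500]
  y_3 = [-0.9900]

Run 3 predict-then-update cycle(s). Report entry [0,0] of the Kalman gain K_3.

step 1: x^-=[2.6150, 2.1300]  P^-=[0.6430 0.3880; 0.3880 0.8300]  H_jac=[-0.1873 0.2299]  S=[0.3130]  K=[-0.0997; 0.3775]  nu=[2.8196]  x^+=[2.3339, 3.1944]  P^+=[0.6399 0.3998; 0.3998 0.7854]
step 2: x^-=[3.9311, 3.1944]  P^-=[1.3460 0.8075; 0.8075 0.9354]  H_jac=[-0.1245 0.1532]  S=[0.2920]  K=[-0.1502; 0.1465]  nu=[-2.2324]  x^+=[4.2664, 2.8673]  P^+=[1.3394 0.8139; 0.8139 0.9291]
step 3: x^-=[5.7000, 2.8673]  P^-=[2.4956 1.2935; 1.2935 1.0791]  H_jac=[-0.0704 0.1400]  S=[0.2880]  K=[0.0185; 0.2083]  nu=[-1.4561]  x^+=[5.6731, 2.5640]  P^+=[2.4955 1.2924; 1.2924 1.0666]

K[0,0] = 0.0185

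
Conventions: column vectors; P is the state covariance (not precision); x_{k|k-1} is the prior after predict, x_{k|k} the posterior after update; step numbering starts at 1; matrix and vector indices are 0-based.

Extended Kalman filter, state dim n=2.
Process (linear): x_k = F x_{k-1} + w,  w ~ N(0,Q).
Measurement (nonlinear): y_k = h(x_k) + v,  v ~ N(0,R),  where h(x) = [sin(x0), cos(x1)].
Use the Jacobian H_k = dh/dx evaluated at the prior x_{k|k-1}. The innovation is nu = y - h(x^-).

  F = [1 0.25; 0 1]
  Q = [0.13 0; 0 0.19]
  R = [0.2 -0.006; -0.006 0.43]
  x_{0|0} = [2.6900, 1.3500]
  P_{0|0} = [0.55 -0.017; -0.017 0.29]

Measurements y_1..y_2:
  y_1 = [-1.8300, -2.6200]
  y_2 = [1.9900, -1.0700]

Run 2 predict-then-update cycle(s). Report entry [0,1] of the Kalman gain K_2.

step 1: x^-=[3.0275, 1.3500]  P^-=[0.6896 0.0555; 0.0555 0.4800]  H_jac=[-0.9935 0.0000; 0.0000 -0.9757]  S=[0.8807 0.0478; 0.0478 0.8870]  K=[-0.7769 -0.0192; -0.0340 -0.5262]  nu=[-1.9438, -2.8390]  x^+=[4.5922, 2.9100]  P^+=[0.1563 0.0037; 0.0037 0.2317]
step 2: x^-=[5.3197, 2.9100]  P^-=[0.3026 0.0616; 0.0616 0.4217]  H_jac=[0.5707 0.0000; 0.0000 -0.2295]  S=[0.2985 -0.0141; -0.0141 0.4522]  K=[0.5778 -0.0133; 0.1078 -0.2106]  nu=[2.8112, -0.0967]  x^+=[6.9453, 3.2335]  P^+=[0.2026 0.0400; 0.0400 0.3975]

K[0,1] = -0.0133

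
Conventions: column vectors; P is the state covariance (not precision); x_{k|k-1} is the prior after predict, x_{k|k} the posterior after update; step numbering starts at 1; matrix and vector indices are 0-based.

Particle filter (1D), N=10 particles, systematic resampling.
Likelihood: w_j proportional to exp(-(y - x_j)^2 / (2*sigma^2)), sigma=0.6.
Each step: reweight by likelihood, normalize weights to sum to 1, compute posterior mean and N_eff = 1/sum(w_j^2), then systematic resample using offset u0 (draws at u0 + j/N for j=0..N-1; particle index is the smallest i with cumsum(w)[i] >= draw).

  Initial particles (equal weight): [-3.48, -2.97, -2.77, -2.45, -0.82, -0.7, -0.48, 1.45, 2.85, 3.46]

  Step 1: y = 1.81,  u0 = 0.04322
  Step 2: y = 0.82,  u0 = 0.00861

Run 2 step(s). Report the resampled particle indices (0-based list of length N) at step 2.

step 1: w=[0.0000, 0.0000, 0.0000, 0.0000, 0.0001, 0.0001, 0.0006, 0.7722, 0.2058, 0.0211]  mean=1.7788  Neff=1.5645  idx=[7, 7, 7, 7, 7, 7, 7, 7, 8, 8]
step 2: w=[0.1248, 0.1248, 0.1248, 0.1248, 0.1248, 0.1248, 0.1248, 0.1248, 0.0007, 0.0007]  mean=1.4520  Neff=8.0226  idx=[0, 0, 1, 2, 3, 4, 4, 5, 6, 7]

resampled_idx = [0, 0, 1, 2, 3, 4, 4, 5, 6, 7]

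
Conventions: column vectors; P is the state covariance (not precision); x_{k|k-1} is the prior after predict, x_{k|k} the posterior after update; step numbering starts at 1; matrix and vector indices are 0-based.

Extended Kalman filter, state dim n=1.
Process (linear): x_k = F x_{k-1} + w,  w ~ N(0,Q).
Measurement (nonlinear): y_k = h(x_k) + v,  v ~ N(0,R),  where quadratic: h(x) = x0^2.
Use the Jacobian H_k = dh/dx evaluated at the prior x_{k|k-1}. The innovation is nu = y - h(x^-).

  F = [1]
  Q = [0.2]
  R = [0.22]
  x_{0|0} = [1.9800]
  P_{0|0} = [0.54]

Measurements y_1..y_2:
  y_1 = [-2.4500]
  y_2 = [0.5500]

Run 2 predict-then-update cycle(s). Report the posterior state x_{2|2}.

x_post = [0.5878]

step 1: x^-=[1.9800]  P^-=[0.7400]  H_jac=[3.9600]  S=[11.8244]  K=[0.2478]  nu=[-6.3704]  x^+=[0.4012]  P^+=[0.0138]
step 2: x^-=[0.4012]  P^-=[0.2138]  H_jac=[0.8025]  S=[0.3577]  K=[0.4796]  nu=[0.3890]  x^+=[0.5878]  P^+=[0.1315]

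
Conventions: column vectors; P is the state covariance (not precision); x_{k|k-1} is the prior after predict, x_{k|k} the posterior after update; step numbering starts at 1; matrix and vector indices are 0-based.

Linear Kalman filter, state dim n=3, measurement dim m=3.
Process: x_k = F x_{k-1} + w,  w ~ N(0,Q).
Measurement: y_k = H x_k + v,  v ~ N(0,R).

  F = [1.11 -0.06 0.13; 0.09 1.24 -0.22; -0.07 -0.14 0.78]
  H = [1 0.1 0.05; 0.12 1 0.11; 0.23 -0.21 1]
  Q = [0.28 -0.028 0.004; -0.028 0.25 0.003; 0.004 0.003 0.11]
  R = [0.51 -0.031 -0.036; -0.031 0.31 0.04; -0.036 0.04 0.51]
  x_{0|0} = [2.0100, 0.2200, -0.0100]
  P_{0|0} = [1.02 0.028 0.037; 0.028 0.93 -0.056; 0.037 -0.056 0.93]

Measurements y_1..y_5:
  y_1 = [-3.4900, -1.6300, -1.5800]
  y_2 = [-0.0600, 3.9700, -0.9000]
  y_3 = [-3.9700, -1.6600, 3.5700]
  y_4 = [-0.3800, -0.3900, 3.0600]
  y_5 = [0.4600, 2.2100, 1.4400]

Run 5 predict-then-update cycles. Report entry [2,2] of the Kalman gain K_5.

step 1: x^-=[2.2166, 0.4559, -0.1793]  P^-=[1.5636 -0.0019 0.0580; -0.0019 1.7686 -0.3800; 0.0580 -0.3800 0.7078]  S=[2.0947 0.3190 0.3469; 0.3190 2.0271 -0.5735; 0.3469 -0.5735 1.5649]  K=[0.7278 0.0113 0.1099; -0.0177 0.8029 -0.1822; -0.0638 0.0148 0.5313]  nu=[-5.7432, -2.3322, -1.8148]  x^+=[-2.1894, -0.9846, -0.8116]  P^+=[0.3755 -0.0523 -0.0670; -0.0523 0.2480 0.0039; -0.0670 0.0039 0.2901]
step 2: x^-=[-2.4767, -1.2394, -0.3419]  P^-=[0.7360 -0.0727 -0.0434; -0.0727 0.6373 -0.0888; -0.0434 -0.0888 0.2986]  S=[1.2333 0.0386 0.0965; 0.0386 0.9233 -0.1486; 0.0965 -0.1486 0.9000]  K=[0.5816 0.0026 0.0948; -0.0188 0.6456 -0.1573; -0.0572 -0.0081 0.3462]  nu=[2.5578, 5.5443, -0.2487]  x^+=[-0.9981, 2.3310, -0.6193]  P^+=[0.3000 -0.0438 -0.0507; -0.0438 0.1999 -0.0017; -0.0507 -0.0017 0.1896]
step 3: x^-=[-1.3282, 2.9368, -0.7395]  P^-=[0.6448 -0.0669 -0.0351; -0.0669 0.5621 -0.0678; -0.0351 -0.0678 0.2358]  S=[1.1435 0.0279 0.0833; 0.0279 0.8523 -0.1193; 0.0833 -0.1193 0.8235]  K=[0.5492 0.0037 0.0996; -0.0164 0.6204 -0.1528; -0.0477 -0.0109 0.2971]  nu=[-2.8985, -4.3561, 5.2318]  x^+=[-2.4151, -0.5177, 1.0002]  P^+=[0.2826 -0.0411 -0.0425; -0.0411 0.1920 -0.0027; -0.0425 -0.0027 0.1620]
step 4: x^-=[-2.5197, -1.0794, 1.0217]  P^-=[0.6249 -0.0657 -0.0299; -0.0657 0.5493 -0.0622; -0.0299 -0.0622 0.2181]  S=[1.1242 0.0264 0.0836; 0.0264 0.8407 -0.1127; 0.0836 -0.1127 0.8041]  K=[0.5410 0.0040 0.1030; -0.0155 0.6160 -0.1517; -0.0432 -0.0106 0.2820]  nu=[2.1965, 0.8793, 2.3912]  x^+=[-1.0816, -0.9344, 1.5918]  P^+=[0.2781 -0.0405 -0.0392; -0.0405 0.1906 -0.0028; -0.0392 -0.0028 0.1534]
step 5: x^-=[-0.9376, -1.6062, 1.4481]  P^-=[0.6200 -0.0656 -0.0278; -0.0656 0.5467 -0.0603; -0.0278 -0.0603 0.2125]  S=[1.1195 0.0259 0.0845; 0.0259 0.8385 -0.1107; 0.0845 -0.1107 0.7983]  K=[0.5387 0.0040 0.1046; -0.0153 0.6152 -0.1513; -0.0414 -0.0101 0.2770]  nu=[1.4858, 3.7694, -0.1298]  x^+=[-0.1358, 0.7098, 1.3124]  P^+=[0.2768 -0.0403 -0.0380; -0.0403 0.1903 -0.0028; -0.0380 -0.0028 0.1505]

K[2,2] = 0.2770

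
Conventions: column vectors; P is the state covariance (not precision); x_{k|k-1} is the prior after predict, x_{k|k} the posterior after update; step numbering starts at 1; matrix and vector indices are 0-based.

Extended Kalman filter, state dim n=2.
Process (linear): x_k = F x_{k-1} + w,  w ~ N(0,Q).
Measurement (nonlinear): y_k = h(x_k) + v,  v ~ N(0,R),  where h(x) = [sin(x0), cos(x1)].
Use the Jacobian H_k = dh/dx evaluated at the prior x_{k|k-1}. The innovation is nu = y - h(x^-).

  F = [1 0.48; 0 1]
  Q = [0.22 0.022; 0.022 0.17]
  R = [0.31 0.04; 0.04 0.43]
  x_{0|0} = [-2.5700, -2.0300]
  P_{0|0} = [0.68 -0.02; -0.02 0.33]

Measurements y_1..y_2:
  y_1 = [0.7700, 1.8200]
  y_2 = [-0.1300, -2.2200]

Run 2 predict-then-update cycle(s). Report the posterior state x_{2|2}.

step 1: x^-=[-3.5444, -2.0300]  P^-=[0.9568 0.1604; 0.1604 0.5000]  H_jac=[-0.9200 0.0000; 0.0000 0.8964]  S=[1.1198 -0.0923; -0.0923 0.8318]  K=[-0.7790 0.0864; -0.0882 0.5291]  nu=[0.3780, 2.2632]  x^+=[-3.6432, -0.8659]  P^+=[0.2587 0.0067; 0.0067 0.2499]
step 2: x^-=[-4.0588, -0.8659]  P^-=[0.5427 0.1486; 0.1486 0.4199]  H_jac=[-0.6080 0.0000; 0.0000 0.7617]  S=[0.5106 -0.0288; -0.0288 0.6736]  K=[-0.6383 0.1408; -0.1505 0.4683]  nu=[-0.9239, -2.8679]  x^+=[-3.8728, -2.0700]  P^+=[0.3162 0.0459; 0.0459 0.2565]

x_post = [-3.8728, -2.0700]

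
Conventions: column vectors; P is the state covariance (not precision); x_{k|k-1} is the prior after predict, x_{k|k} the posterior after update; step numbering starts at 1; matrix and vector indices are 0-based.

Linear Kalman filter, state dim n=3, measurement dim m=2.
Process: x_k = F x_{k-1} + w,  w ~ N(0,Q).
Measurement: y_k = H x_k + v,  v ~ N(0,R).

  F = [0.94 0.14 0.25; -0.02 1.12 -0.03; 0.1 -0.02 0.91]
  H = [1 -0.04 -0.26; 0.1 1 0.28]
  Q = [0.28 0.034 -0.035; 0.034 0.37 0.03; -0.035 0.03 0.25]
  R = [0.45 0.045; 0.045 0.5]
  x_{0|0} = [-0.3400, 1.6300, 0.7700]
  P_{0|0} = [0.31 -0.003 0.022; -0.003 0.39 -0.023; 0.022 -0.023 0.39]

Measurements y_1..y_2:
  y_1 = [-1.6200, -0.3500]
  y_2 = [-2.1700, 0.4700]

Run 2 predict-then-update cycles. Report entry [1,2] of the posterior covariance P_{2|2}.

P_post[1,2] = -0.1792

step 1: x^-=[0.1011, 1.8093, 0.6341]  P^-=[0.5939 0.0762 0.0983; 0.0762 0.8614 -0.0143; 0.0983 -0.0143 0.5811]  S=[1.0270 0.1323; 0.1323 1.4256]  K=[0.5421 0.0641; -0.0344 0.6099; -0.0659 0.1171]  nu=[-1.4839, -2.3470]  x^+=[-0.8537, 0.4288, 0.4570]  P^+=[0.2770 -0.0039 0.1165; -0.0039 0.3353 -0.1126; 0.1165 -0.1126 0.5591]
step 2: x^-=[-0.6282, 0.4836, 0.3219]  P^-=[0.6121 0.0382 0.2061; 0.0382 0.7991 -0.1111; 0.2061 -0.1111 0.7412]  S=[1.0010 0.1408; 0.1408 1.3204]  K=[0.5479 0.0606; -0.0479 0.5897; 0.0054 0.0881]  nu=[-1.4387, -0.0409]  x^+=[-1.4191, 0.5284, 0.3105]  P^+=[0.2974 -0.0278 0.1892; -0.0278 0.3457 -0.1792; 0.1892 -0.1792 0.7308]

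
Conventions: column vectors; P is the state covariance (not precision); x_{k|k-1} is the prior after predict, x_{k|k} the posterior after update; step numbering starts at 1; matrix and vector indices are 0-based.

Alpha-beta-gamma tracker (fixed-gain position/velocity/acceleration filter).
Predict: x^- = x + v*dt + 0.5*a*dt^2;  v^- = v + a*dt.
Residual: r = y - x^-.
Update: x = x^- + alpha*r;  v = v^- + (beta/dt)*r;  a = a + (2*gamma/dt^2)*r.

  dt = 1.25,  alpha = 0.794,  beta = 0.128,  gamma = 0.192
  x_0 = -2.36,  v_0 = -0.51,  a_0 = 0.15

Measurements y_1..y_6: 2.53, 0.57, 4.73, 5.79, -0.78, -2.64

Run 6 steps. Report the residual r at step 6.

resid = -6.0304

step 1: x_pred=-2.8803  r=5.4103  x^+=1.4155  v^+=0.2315  a^+=1.4796
step 2: x_pred=2.8608  r=-2.2908  x^+=1.0419  v^+=1.8465  a^+=0.9166
step 3: x_pred=4.0661  r=0.6639  x^+=4.5932  v^+=3.0603  a^+=1.0798
step 4: x_pred=9.2622  r=-3.4722  x^+=6.5053  v^+=4.0545  a^+=0.2265
step 5: x_pred=11.7503  r=-12.5303  x^+=1.8012  v^+=3.0544  a^+=-2.8530
step 6: x_pred=3.3904  r=-6.0304  x^+=-1.3977  v^+=-1.1293  a^+=-4.3350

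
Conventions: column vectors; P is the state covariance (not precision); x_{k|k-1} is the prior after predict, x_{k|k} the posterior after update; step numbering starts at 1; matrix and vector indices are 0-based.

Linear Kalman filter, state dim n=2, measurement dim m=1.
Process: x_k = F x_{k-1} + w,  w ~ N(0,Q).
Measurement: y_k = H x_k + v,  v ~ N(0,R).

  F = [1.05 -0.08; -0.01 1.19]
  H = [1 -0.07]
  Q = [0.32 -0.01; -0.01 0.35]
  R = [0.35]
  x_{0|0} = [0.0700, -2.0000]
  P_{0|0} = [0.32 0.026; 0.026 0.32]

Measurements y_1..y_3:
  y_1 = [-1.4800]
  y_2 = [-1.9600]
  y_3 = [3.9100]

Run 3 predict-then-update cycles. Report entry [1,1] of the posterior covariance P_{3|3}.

P_post[1,1] = 2.3362

step 1: x^-=[0.2335, -2.3807]  P^-=[0.6705 -0.0113; -0.0113 0.8026]  S=[1.0260]  K=[0.6543; -0.0658]  nu=[-1.8801]  x^+=[-0.9966, -2.2570]  P^+=[0.2313 0.0328; 0.0328 0.7981]
step 2: x^-=[-0.8659, -2.6759]  P^-=[0.5746 -0.0473; -0.0473 1.4795]  S=[0.9385]  K=[0.6158; -0.1608]  nu=[-1.2814]  x^+=[-1.6550, -2.4698]  P^+=[0.2187 0.0456; 0.0456 1.4552]
step 3: x^-=[-1.5401, -2.9225]  P^-=[0.5628 -0.0938; -0.0938 2.4096]  S=[0.9377]  K=[0.6072; -0.2799]  nu=[5.2456]  x^+=[1.6448, -4.3910]  P^+=[0.2171 0.0656; 0.0656 2.3362]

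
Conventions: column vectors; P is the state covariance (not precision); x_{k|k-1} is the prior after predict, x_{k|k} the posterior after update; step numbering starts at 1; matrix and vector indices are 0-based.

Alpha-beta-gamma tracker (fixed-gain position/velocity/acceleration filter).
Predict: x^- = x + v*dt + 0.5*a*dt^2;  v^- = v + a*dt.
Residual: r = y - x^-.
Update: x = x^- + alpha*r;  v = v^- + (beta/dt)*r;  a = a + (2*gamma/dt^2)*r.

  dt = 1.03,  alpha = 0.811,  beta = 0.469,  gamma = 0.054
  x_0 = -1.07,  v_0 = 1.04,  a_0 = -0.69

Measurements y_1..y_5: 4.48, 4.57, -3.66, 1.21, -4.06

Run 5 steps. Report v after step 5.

step 1: x_pred=-0.3648  r=4.8448  x^+=3.5643  v^+=2.5353  a^+=-0.1968
step 2: x_pred=6.0713  r=-1.5013  x^+=4.8538  v^+=1.6490  a^+=-0.3496
step 3: x_pred=6.3668  r=-10.0268  x^+=-1.7649  v^+=-3.2767  a^+=-1.3704
step 4: x_pred=-5.8668  r=7.0768  x^+=-0.1275  v^+=-1.4658  a^+=-0.6499
step 5: x_pred=-1.9821  r=-2.0779  x^+=-3.6673  v^+=-3.0814  a^+=-0.8615

v_post = -3.0814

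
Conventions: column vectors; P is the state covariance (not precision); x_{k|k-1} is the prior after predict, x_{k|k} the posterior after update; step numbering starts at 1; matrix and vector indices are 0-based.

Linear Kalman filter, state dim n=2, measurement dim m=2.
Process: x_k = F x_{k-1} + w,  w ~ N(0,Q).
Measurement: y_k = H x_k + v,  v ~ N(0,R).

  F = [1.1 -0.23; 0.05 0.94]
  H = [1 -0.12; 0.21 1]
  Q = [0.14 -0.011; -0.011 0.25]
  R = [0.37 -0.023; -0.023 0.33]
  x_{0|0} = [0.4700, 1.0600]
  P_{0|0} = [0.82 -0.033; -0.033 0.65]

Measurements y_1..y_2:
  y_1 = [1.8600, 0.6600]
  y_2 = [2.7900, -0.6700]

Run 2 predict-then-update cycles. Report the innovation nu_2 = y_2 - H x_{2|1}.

innov = [1.2982, -1.5268]

step 1: x^-=[0.2732, 1.0199]  P^-=[1.1833 -0.1402; -0.1402 0.8233]  S=[1.5988 -0.0099; -0.0099 1.1466]  K=[0.7513 0.1010; -0.1452 0.6911]  nu=[1.7092, -0.4173]  x^+=[1.5151, 0.4834]  P^+=[0.2707 -0.0408; -0.0408 0.2400]
step 2: x^-=[1.5554, 0.5302]  P^-=[0.5010 -0.0897; -0.0897 0.4589]  S=[0.8991 -0.0603; -0.0603 0.7733]  K=[0.5735 0.0648; -0.1235 0.5594]  nu=[1.2982, -1.5268]  x^+=[2.2011, -0.4843]  P^+=[0.2065 -0.0352; -0.0352 0.1948]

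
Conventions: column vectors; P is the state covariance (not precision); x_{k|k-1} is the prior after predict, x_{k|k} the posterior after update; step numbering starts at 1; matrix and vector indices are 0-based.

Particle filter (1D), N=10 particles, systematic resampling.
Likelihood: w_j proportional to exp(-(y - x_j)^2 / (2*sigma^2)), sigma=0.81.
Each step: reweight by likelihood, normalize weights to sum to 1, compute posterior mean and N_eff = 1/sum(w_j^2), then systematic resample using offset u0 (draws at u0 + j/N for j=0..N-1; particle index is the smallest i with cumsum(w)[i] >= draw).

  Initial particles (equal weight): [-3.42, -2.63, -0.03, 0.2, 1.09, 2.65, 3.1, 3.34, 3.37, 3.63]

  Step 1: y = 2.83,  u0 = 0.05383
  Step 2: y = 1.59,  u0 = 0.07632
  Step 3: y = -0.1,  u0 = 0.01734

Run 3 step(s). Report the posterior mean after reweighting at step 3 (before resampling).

step 1: w=[0.0000, 0.0000, 0.0005, 0.0012, 0.0233, 0.2288, 0.2219, 0.1924, 0.1878, 0.1440]  mean=3.1184  Neff=5.1232  idx=[5, 5, 5, 6, 6, 7, 7, 8, 8, 9]
step 2: w=[0.2081, 0.2081, 0.2081, 0.0862, 0.0862, 0.0475, 0.0475, 0.0438, 0.0438, 0.0206]  mean=2.8764  Neff=6.5104  idx=[0, 0, 1, 1, 2, 2, 3, 4, 6, 8]
step 3: w=[0.1579, 0.1579, 0.1579, 0.1579, 0.1579, 0.1579, 0.0205, 0.0205, 0.0061, 0.0052]  mean=2.6764  Neff=6.6410  idx=[0, 0, 1, 2, 2, 3, 3, 4, 5, 5]

post_mean = 2.6764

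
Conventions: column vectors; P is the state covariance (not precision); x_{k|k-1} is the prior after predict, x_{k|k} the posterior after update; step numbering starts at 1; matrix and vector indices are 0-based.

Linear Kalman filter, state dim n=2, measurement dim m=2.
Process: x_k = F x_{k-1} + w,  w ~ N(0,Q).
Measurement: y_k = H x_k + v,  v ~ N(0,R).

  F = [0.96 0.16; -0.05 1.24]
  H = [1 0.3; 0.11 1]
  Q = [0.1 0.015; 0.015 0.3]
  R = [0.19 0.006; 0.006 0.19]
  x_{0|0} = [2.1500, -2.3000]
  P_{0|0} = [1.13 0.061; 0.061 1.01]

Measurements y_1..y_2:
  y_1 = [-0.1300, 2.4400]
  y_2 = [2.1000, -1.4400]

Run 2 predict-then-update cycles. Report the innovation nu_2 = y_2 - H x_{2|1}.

innov = [1.3388, -3.6819]

step 1: x^-=[1.6960, -2.9595]  P^-=[1.1860 0.2333; 0.2333 1.8482]  S=[1.6823 0.9319; 0.9319 2.1039]  K=[0.8624 -0.2091; -0.0333 0.9054]  nu=[-0.9382, 5.2129]  x^+=[-0.2032, 1.7917]  P^+=[0.1789 -0.0542; -0.0542 0.1778]
step 2: x^-=[0.0916, 2.2318]  P^-=[0.2527 -0.0224; -0.0224 0.5806]  S=[0.4815 0.1848; 0.1848 0.7687]  K=[0.5599 -0.1276; 0.0292 0.7450]  nu=[1.3388, -3.6819]  x^+=[1.3110, -0.4723]  P^+=[0.1157 -0.0336; -0.0336 0.1454]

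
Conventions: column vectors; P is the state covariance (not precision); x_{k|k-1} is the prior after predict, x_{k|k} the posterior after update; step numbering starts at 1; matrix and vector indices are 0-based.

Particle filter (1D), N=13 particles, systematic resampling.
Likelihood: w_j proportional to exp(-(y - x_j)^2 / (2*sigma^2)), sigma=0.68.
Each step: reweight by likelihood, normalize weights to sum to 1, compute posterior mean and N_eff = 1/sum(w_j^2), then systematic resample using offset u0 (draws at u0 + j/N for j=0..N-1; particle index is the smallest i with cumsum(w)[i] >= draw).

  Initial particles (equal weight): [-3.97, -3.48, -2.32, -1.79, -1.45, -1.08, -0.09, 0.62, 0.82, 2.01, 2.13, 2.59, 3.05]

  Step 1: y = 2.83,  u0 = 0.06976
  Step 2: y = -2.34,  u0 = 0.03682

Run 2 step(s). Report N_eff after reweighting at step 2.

step 1: w=[0.0000, 0.0000, 0.0000, 0.0000, 0.0000, 0.0000, 0.0000, 0.0017, 0.0043, 0.1623, 0.1976, 0.3155, 0.3186]  mean=2.5405  Neff=3.7530  idx=[9, 9, 10, 10, 11, 11, 11, 11, 12, 12, 12, 12, 12]
step 2: w=[0.3775, 0.3775, 0.1202, 0.1202, 0.0011, 0.0011, 0.0011, 0.0011, 0.0000, 0.0000, 0.0000, 0.0000, 0.0000]  mean=2.0415  Neff=3.1850  idx=[0, 0, 0, 0, 0, 1, 1, 1, 1, 1, 2, 3, 3]

N_eff = 3.1850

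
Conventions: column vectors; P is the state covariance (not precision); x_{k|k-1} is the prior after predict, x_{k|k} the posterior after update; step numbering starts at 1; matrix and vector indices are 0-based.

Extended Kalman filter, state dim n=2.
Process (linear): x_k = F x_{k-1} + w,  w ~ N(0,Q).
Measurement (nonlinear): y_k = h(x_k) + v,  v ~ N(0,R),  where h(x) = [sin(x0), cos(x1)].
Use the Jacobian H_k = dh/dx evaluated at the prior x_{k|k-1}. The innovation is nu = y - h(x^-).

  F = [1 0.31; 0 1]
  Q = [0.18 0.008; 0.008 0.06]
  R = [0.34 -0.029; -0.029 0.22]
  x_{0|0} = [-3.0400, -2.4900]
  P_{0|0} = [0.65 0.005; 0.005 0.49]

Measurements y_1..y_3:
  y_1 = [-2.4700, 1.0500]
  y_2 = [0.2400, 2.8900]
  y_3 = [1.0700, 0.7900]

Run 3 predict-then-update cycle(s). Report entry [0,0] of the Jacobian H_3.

H_jac[0,0] = 0.6345

step 1: x^-=[-3.8119, -2.4900]  P^-=[0.8802 0.1649; 0.1649 0.5500]  H_jac=[-0.7836 0.0000; 0.0000 0.6065]  S=[0.8805 -0.1074; -0.1074 0.4223]  K=[-0.7786 0.0389; -0.0521 0.7766]  nu=[-3.0912, 1.8451]  x^+=[-1.3333, -0.8961]  P^+=[0.3393 0.0513; 0.0513 0.2842]
step 2: x^-=[-1.6111, -0.8961]  P^-=[0.5784 0.1474; 0.1474 0.3442]  H_jac=[-0.0403 0.0000; 0.0000 0.7809]  S=[0.3409 -0.0336; -0.0336 0.4299]  K=[-0.0423 0.2645; 0.0446 0.6288]  nu=[1.2392, 2.2653]  x^+=[-1.0644, 0.5835]  P^+=[0.5470 0.0761; 0.0761 0.1755]
step 3: x^-=[-0.8835, 0.5835]  P^-=[0.7910 0.1385; 0.1385 0.2355]  H_jac=[0.6345 0.0000; 0.0000 -0.5510]  S=[0.6584 -0.0774; -0.0774 0.2915]  K=[0.7550 -0.0613; 0.0837 -0.4229]  nu=[1.8430, -0.0445]  x^+=[0.5107, 0.7567]  P^+=[0.4074 0.0642; 0.0642 0.1733]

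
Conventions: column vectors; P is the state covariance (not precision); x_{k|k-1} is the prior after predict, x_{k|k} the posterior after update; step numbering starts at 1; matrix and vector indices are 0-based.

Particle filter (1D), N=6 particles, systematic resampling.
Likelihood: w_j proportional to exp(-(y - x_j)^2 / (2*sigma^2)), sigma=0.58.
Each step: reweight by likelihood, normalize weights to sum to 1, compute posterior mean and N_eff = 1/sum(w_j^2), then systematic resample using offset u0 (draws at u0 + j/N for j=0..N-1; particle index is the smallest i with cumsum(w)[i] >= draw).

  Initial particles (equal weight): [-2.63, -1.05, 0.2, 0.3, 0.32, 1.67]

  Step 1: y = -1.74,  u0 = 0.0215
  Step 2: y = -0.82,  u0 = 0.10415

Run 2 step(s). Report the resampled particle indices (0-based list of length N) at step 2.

resampled_idx = [3, 3, 4, 4, 5, 5]

step 1: w=[0.3811, 0.6095, 0.0046, 0.0025, 0.0023, 0.0000]  mean=-1.6398  Neff=1.9351  idx=[0, 0, 0, 1, 1, 1]
step 2: w=[0.0027, 0.0027, 0.0027, 0.3306, 0.3306, 0.3306]  mean=-1.0630  Neff=3.0498  idx=[3, 3, 4, 4, 5, 5]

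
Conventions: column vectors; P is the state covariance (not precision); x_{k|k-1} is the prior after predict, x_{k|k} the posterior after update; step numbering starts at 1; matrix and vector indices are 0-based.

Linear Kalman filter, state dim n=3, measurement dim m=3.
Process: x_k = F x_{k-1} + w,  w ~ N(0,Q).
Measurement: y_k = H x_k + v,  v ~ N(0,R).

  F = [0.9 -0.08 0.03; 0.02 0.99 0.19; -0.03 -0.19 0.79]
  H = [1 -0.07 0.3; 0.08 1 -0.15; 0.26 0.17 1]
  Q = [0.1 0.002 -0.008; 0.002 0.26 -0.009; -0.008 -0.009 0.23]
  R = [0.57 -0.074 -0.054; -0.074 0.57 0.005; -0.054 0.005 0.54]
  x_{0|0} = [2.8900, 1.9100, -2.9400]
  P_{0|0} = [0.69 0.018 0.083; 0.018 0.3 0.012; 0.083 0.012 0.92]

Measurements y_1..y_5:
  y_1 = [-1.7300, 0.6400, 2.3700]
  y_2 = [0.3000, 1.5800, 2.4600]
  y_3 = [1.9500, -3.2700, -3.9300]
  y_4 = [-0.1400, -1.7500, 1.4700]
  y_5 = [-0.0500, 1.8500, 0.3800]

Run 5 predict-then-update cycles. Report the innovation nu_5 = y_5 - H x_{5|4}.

innov = [-0.8493, 3.2417, 0.1009]

step 1: x^-=[2.3600, 1.3901, -2.7722]  P^-=[0.6635 0.0263 0.0548; 0.0263 0.5934 0.0814; 0.0548 0.0814 0.8083]  S=[1.3349 -0.0543 0.4155; -0.0543 1.1643 0.0872; 0.4155 0.0872 1.4688]  K=[0.5086 0.0842 0.0089; -0.0044 0.4932 0.1007; 0.0406 -0.0707 0.5621]  nu=[-3.1610, -1.3547, 4.2923]  x^+=[0.6767, 1.1681, -0.3920]  P^+=[0.3105 -0.0292 -0.0980; -0.0292 0.2867 0.0159; -0.0980 0.0159 0.3238]
step 2: x^-=[0.5038, 1.0955, -0.5519]  P^-=[0.3525 -0.0558 -0.0701; -0.0558 0.5569 -0.0026; -0.0701 -0.0026 0.4422]  S=[0.9309 -0.1521 0.0797; -0.1521 1.1326 0.0200; 0.0797 0.0200 0.9799]  K=[0.3675 0.0346 -0.0183; -0.0299 0.4828 0.0717; 0.0188 -0.0709 0.4322]  nu=[0.0385, 0.3614, 2.6947]  x^+=[0.4811, 1.4621, 0.5877]  P^+=[0.2301 -0.0384 -0.0828; -0.0384 0.2816 0.0049; -0.0828 0.0049 0.2527]
step 3: x^-=[0.3337, 1.5688, 0.1721]  P^-=[0.2894 -0.0630 -0.0566; -0.0630 0.5449 -0.0201; -0.0566 -0.0201 0.4001]  S=[0.8738 -0.1687 0.0646; -0.1687 1.1230 0.0045; 0.0646 0.0045 0.9336]  K=[0.3218 0.0205 -0.0139; -0.0348 0.4779 0.0603; 0.0301 -0.0725 0.4074]  nu=[1.6745, -4.8397, -4.4555]  x^+=[0.8353, -1.0709, -1.2421]  P^+=[0.2011 -0.0389 -0.0704; -0.0389 0.2783 -0.0004; -0.0704 -0.0004 0.2364]
step 4: x^-=[0.8002, -1.2795, -0.8029]  P^-=[0.2667 -0.0617 -0.0470; -0.0617 0.5392 -0.0257; -0.0470 -0.0257 0.3908]  S=[0.8560 -0.1714 0.0666; -0.1714 1.1186 -0.0003; 0.0666 -0.0003 0.9257]  K=[0.3042 0.0168 -0.0091; -0.0343 0.4758 0.0565; 0.0383 -0.0728 0.4014]  nu=[-0.7889, -0.6550, 2.2823]  x^+=[0.5284, -1.4350, 0.1308]  P^+=[0.1892 -0.0377 -0.0640; -0.0377 0.2767 -0.0025; -0.0640 -0.0025 0.2314]
step 5: x^-=[0.5943, -1.3852, 0.3601]  P^-=[0.2572 -0.0598 -0.0424; -0.0598 0.5367 -0.0276; -0.0424 -0.0276 0.3879]  S=[0.8489 -0.1711 0.0686; -0.1711 1.1168 -0.0016; 0.0686 -0.0016 0.9241]  K=[0.2967 0.0161 -0.0065; -0.0331 0.4750 0.0553; 0.0425 -0.0728 0.3995]  nu=[-0.8493, 3.2417, 0.1009]  x^+=[0.3937, 0.1882, 0.1283]  P^+=[0.1840 -0.0367 -0.0611; -0.0367 0.2759 -0.0033; -0.0611 -0.0033 0.2295]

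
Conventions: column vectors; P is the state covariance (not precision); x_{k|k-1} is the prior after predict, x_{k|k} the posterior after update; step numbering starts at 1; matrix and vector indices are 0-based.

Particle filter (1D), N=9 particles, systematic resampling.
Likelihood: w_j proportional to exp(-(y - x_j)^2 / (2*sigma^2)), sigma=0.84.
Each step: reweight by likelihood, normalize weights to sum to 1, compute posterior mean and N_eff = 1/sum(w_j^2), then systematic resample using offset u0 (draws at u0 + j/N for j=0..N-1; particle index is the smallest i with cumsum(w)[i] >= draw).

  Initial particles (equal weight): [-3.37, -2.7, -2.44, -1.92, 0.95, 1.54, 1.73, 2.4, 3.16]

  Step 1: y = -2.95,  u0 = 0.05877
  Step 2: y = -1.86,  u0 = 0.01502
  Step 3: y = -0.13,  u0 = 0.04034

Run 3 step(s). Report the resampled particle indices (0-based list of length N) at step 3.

resampled_idx = [1, 4, 5, 6, 7, 8, 8, 8, 8]

step 1: w=[0.2808, 0.3044, 0.2647, 0.1501, 0.0000, 0.0000, 0.0000, 0.0000, 0.0000]  mean=-2.7023  Neff=3.7862  idx=[0, 0, 1, 1, 1, 2, 2, 2, 3]
step 2: w=[0.0356, 0.0356, 0.1087, 0.1087, 0.1087, 0.1412, 0.1412, 0.1412, 0.1788]  mean=-2.4981  Neff=7.7023  idx=[0, 2, 3, 4, 5, 6, 7, 7, 8]
step 3: w=[0.0026, 0.0416, 0.0416, 0.0416, 0.1023, 0.1023, 0.1023, 0.1023, 0.4634]  mean=-2.2340  Neff=3.8203  idx=[1, 4, 5, 6, 7, 8, 8, 8, 8]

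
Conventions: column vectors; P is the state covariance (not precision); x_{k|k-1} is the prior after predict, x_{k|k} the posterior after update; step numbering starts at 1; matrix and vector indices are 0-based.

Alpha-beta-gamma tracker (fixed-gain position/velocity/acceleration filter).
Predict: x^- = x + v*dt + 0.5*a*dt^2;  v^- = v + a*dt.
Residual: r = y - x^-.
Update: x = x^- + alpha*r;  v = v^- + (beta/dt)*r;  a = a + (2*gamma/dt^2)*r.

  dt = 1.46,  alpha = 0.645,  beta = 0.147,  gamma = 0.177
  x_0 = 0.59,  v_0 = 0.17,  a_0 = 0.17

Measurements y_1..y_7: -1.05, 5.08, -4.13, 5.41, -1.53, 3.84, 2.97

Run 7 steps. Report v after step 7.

v_post = -0.1468

step 1: x_pred=1.0194  r=-2.0694  x^+=-0.3154  v^+=0.2098  a^+=-0.1737
step 2: x_pred=-0.1941  r=5.2741  x^+=3.2077  v^+=0.4873  a^+=0.7022
step 3: x_pred=4.6676  r=-8.7976  x^+=-1.0069  v^+=0.6268  a^+=-0.7588
step 4: x_pred=-0.9005  r=6.3105  x^+=3.1698  v^+=0.1543  a^+=0.2892
step 5: x_pred=3.7032  r=-5.2332  x^+=0.3278  v^+=0.0496  a^+=-0.5799
step 6: x_pred=-0.2179  r=4.0579  x^+=2.3994  v^+=-0.3885  a^+=0.0940
step 7: x_pred=1.9324  r=1.0376  x^+=2.6016  v^+=-0.1468  a^+=0.2663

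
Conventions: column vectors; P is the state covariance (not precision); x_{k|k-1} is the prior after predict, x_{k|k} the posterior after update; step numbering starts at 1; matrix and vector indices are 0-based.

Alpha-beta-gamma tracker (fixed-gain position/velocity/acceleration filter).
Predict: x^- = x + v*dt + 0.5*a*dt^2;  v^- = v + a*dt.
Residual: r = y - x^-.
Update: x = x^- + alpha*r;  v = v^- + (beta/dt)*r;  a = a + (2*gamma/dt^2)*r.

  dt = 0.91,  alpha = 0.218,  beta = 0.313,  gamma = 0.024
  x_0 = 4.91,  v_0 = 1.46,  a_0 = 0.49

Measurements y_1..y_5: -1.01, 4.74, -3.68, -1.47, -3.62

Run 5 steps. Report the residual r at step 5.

resid = 0.6101

step 1: x_pred=6.4415  r=-7.4515  x^+=4.8171  v^+=-0.6571  a^+=0.0581
step 2: x_pred=4.2432  r=0.4968  x^+=4.3515  v^+=-0.4333  a^+=0.0869
step 3: x_pred=3.9931  r=-7.6731  x^+=2.3204  v^+=-2.9935  a^+=-0.3579
step 4: x_pred=-0.5519  r=-0.9181  x^+=-0.7520  v^+=-3.6350  a^+=-0.4111
step 5: x_pred=-4.2301  r=0.6101  x^+=-4.0971  v^+=-3.7992  a^+=-0.3757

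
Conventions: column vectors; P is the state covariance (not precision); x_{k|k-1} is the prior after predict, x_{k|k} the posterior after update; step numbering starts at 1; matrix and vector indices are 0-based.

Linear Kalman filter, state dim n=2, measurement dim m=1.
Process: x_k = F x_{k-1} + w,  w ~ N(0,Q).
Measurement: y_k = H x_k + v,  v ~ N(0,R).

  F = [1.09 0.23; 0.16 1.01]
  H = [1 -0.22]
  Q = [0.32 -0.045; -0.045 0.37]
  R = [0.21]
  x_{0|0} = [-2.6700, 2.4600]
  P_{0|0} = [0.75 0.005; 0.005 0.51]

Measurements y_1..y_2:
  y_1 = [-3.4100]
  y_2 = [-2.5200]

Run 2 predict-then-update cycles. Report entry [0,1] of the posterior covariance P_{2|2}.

step 1: x^-=[-2.3445, 2.0574]  P^-=[1.2406 0.2100; 0.2100 0.9111]  S=[1.4023]  K=[0.8517; 0.0068]  nu=[-0.6129]  x^+=[-2.8665, 2.0532]  P^+=[0.2233 0.2018; 0.2018 0.9110]
step 2: x^-=[-2.6522, 1.6151]  P^-=[0.7347 0.4352; 0.4352 1.3703]  S=[0.8195]  K=[0.7797; 0.1632]  nu=[0.4876]  x^+=[-2.2721, 1.6947]  P^+=[0.2365 0.3309; 0.3309 1.3484]

P_post[0,1] = 0.3309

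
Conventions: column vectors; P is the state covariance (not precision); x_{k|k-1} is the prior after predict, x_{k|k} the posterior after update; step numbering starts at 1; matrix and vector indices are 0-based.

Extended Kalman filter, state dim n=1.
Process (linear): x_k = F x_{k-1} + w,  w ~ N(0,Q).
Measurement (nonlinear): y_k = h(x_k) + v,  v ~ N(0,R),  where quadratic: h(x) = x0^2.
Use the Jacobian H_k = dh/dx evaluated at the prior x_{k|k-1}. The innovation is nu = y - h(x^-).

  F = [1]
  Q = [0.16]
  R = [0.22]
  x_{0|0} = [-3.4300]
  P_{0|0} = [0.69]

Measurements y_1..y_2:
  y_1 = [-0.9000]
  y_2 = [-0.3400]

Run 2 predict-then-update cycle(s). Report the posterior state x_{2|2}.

step 1: x^-=[-3.4300]  P^-=[0.8500]  H_jac=[-6.8600]  S=[40.2207]  K=[-0.1450]  nu=[-12.6649]  x^+=[-1.5939]  P^+=[0.0046]
step 2: x^-=[-1.5939]  P^-=[0.1646]  H_jac=[-3.1878]  S=[1.8932]  K=[-0.2772]  nu=[-2.8805]  x^+=[-0.7953]  P^+=[0.0191]

x_post = [-0.7953]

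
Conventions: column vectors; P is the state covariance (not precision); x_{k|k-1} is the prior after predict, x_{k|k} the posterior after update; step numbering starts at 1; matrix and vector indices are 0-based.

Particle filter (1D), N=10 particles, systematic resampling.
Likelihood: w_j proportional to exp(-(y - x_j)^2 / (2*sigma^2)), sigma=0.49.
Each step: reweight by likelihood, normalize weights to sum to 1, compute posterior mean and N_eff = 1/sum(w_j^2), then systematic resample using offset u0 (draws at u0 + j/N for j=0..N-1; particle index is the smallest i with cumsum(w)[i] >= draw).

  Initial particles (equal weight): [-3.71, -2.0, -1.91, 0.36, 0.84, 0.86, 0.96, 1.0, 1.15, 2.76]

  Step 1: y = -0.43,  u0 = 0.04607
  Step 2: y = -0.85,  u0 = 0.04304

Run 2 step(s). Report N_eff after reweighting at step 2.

N_eff = 7.2480

step 1: w=[0.0000, 0.0150, 0.0266, 0.6945, 0.0886, 0.0796, 0.0456, 0.0360, 0.0141, 0.0000]  mean=0.4080  Neff=1.9961  idx=[3, 3, 3, 3, 3, 3, 3, 4, 5, 6]
step 2: w=[0.1403, 0.1403, 0.1403, 0.1403, 0.1403, 0.1403, 0.1403, 0.0077, 0.0067, 0.0032]  mean=0.3690  Neff=7.2480  idx=[0, 1, 1, 2, 3, 3, 4, 5, 6, 6]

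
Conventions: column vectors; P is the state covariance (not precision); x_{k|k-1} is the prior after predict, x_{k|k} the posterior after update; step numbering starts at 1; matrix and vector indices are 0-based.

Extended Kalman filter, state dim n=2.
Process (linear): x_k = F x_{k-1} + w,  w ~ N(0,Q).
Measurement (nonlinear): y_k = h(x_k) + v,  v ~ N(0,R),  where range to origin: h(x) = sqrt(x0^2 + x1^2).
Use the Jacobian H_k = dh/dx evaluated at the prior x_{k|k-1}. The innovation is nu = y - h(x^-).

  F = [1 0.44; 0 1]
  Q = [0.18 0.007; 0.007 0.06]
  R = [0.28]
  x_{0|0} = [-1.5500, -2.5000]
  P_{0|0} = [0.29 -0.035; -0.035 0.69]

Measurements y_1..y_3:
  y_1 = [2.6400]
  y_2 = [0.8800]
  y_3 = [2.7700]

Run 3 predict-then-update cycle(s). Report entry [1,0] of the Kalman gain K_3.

step 1: x^-=[-2.6500, -2.5000]  P^-=[0.5728 0.2756; 0.2756 0.7500]  H_jac=[-0.7274 -0.6862]  S=[1.2114]  K=[-0.5001; -0.5904]  nu=[-1.0031]  x^+=[-2.1484, -1.9078]  P^+=[0.2699 -0.0820; -0.0820 0.3278]
step 2: x^-=[-2.9878, -1.9078]  P^-=[0.4412 0.0692; 0.0692 0.3878]  H_jac=[-0.8428 -0.5382]  S=[0.7685]  K=[-0.5323; -0.3475]  nu=[-2.6649]  x^+=[-1.5692, -0.9817]  P^+=[0.2234 -0.0729; -0.0729 0.2950]
step 3: x^-=[-2.0012, -0.9817]  P^-=[0.3963 0.0639; 0.0639 0.3550]  H_jac=[-0.8978 -0.4404]  S=[0.7188]  K=[-0.5341; -0.2973]  nu=[0.5410]  x^+=[-2.2902, -1.1425]  P^+=[0.1912 -0.0503; -0.0503 0.2915]

K[1,0] = -0.2973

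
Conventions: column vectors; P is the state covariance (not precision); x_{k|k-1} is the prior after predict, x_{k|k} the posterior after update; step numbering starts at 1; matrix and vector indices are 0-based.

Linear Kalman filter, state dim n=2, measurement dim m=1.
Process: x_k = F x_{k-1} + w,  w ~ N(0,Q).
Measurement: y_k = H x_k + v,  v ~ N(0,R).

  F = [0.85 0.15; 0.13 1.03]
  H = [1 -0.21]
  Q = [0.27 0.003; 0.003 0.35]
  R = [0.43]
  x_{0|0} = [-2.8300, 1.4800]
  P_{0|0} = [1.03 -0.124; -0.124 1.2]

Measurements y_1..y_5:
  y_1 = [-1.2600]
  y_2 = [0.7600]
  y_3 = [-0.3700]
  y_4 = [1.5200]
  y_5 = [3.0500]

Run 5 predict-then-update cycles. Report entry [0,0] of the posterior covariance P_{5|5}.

step 1: x^-=[-2.1835, 1.1565]  P^-=[1.0096 0.1912; 0.1912 1.6073]  S=[1.4301]  K=[0.6778; -0.1023]  nu=[1.1664]  x^+=[-1.3929, 1.0372]  P^+=[0.3525 0.2904; 0.2904 1.5923]
step 2: x^-=[-1.0284, 0.8872]  P^-=[0.6345 0.5479; 0.5479 2.1230]  S=[0.9280]  K=[0.5598; 0.1099]  nu=[1.9747]  x^+=[0.0770, 1.1043]  P^+=[0.3438 0.4908; 0.4908 2.1118]
step 3: x^-=[0.2311, 1.1475]  P^-=[0.6910 0.8065; 0.8065 2.7276]  S=[0.9026]  K=[0.5780; 0.2589]  nu=[-0.3601]  x^+=[0.0229, 1.0542]  P^+=[0.3895 0.6714; 0.6714 2.6671]
step 4: x^-=[0.1776, 1.0888]  P^-=[0.7827 1.0590; 1.0590 3.3660]  S=[0.9163]  K=[0.6114; 0.3844]  nu=[1.5710]  x^+=[1.1382, 1.6927]  P^+=[0.4401 0.8437; 0.8437 3.2306]
step 5: x^-=[1.2214, 1.8914]  P^-=[0.8758 1.3059; 1.3059 4.0107]  S=[0.9342]  K=[0.6439; 0.4963]  nu=[2.2258]  x^+=[2.6547, 2.9960]  P^+=[0.4884 1.0073; 1.0073 3.7806]

P_post[0,0] = 0.4884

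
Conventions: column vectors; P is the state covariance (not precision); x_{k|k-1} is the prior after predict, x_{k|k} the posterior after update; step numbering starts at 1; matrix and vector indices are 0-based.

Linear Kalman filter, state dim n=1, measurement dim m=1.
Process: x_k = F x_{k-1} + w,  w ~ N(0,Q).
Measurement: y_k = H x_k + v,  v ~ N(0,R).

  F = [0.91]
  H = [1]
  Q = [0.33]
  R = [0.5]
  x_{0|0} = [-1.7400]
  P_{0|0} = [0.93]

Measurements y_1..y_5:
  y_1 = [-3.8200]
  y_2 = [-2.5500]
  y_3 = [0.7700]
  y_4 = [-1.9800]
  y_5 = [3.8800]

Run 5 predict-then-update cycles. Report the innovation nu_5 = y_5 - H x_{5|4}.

innov = [5.1172]

step 1: x^-=[-1.5834]  P^-=[1.1001]  S=[1.6001]  K=[0.6875]  nu=[-2.2366]  x^+=[-3.1211]  P^+=[0.3438]
step 2: x^-=[-2.8402]  P^-=[0.6147]  S=[1.1147]  K=[0.5514]  nu=[0.2902]  x^+=[-2.6802]  P^+=[0.2757]
step 3: x^-=[-2.4390]  P^-=[0.5583]  S=[1.0583]  K=[0.5276]  nu=[3.2090]  x^+=[-0.7461]  P^+=[0.2638]
step 4: x^-=[-0.6789]  P^-=[0.5484]  S=[1.0484]  K=[0.5231]  nu=[-1.3011]  x^+=[-1.3595]  P^+=[0.2615]
step 5: x^-=[-1.2372]  P^-=[0.5466]  S=[1.0466]  K=[0.5223]  nu=[5.1172]  x^+=[1.4353]  P^+=[0.2611]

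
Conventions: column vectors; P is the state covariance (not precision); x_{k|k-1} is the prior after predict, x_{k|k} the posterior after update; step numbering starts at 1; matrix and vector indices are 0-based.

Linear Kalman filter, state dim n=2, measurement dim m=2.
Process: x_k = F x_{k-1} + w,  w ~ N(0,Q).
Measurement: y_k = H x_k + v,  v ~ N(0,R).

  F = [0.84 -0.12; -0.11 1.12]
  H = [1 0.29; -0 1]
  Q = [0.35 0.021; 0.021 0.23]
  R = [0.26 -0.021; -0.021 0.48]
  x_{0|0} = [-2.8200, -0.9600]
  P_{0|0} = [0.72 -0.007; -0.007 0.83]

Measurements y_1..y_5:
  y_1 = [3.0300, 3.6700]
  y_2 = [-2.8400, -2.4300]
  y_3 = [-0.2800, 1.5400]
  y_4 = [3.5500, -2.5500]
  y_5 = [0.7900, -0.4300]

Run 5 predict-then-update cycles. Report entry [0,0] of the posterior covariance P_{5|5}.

P_post[0,0] = 0.1889

step 1: x^-=[-2.2536, -0.7650]  P^-=[0.8714 -0.1638; -0.1638 1.2816]  S=[1.1442 0.1869; 0.1869 1.7616]  K=[0.7482 -0.1723; 0.0640 0.7207]  nu=[5.5054, 4.4350]  x^+=[1.1014, 2.7836]  P^+=[0.2267 -0.0984; -0.0984 0.3446]
step 2: x^-=[0.5911, 2.9965]  P^-=[0.5348 -0.1402; -0.1402 0.6893]  S=[0.7714 0.0387; 0.0387 1.1693]  K=[0.6476 -0.1413; 0.0479 0.5879]  nu=[-4.3001, -5.4265]  x^+=[-1.4268, -0.3997]  P^+=[0.1950 -0.0814; -0.0814 0.2812]
step 3: x^-=[-1.1505, -0.2908]  P^-=[0.5080 -0.1125; -0.1125 0.6051]  S=[0.7537 0.0420; 0.0420 1.0851]  K=[0.6379 -0.1284; 0.0526 0.5556]  nu=[0.9549, 1.8308]  x^+=[-0.7764, 0.7767]  P^+=[0.1903 -0.0750; -0.0750 0.2656]
step 4: x^-=[-0.7454, 0.9553]  P^-=[0.5032 -0.1038; -0.1038 0.5839]  S=[0.7521 0.0445; 0.0445 1.0639]  K=[0.6364 -0.1242; 0.0548 0.5466]  nu=[4.0183, -3.5053]  x^+=[2.2473, -0.7405]  P^+=[0.1892 -0.0730; -0.0730 0.2612]
step 5: x^-=[1.9766, -1.0766]  P^-=[0.5020 -0.1012; -0.1012 0.5779]  S=[0.7519 0.0454; 0.0454 1.0579]  K=[0.6360 -0.1230; 0.0555 0.5439]  nu=[-0.8744, 0.6466]  x^+=[1.3410, -0.7734]  P^+=[0.1889 -0.0724; -0.0724 0.2599]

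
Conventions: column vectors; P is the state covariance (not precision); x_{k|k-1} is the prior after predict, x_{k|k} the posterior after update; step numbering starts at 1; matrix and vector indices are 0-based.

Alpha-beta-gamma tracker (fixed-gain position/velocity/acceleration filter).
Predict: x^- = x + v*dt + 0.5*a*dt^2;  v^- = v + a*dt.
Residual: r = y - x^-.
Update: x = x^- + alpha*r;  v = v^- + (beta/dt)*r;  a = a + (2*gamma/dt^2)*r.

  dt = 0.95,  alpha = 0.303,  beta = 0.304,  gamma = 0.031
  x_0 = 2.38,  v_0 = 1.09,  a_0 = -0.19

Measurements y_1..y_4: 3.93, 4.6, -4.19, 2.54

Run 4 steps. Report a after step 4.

step 1: x_pred=3.3298  r=0.6002  x^+=3.5116  v^+=1.1016  a^+=-0.1488
step 2: x_pred=4.4910  r=0.1090  x^+=4.5240  v^+=0.9951  a^+=-0.1413
step 3: x_pred=5.4056  r=-9.5956  x^+=2.4982  v^+=-2.2097  a^+=-0.8005
step 4: x_pred=0.0377  r=2.5023  x^+=0.7959  v^+=-2.1694  a^+=-0.6286

a_post = -0.6286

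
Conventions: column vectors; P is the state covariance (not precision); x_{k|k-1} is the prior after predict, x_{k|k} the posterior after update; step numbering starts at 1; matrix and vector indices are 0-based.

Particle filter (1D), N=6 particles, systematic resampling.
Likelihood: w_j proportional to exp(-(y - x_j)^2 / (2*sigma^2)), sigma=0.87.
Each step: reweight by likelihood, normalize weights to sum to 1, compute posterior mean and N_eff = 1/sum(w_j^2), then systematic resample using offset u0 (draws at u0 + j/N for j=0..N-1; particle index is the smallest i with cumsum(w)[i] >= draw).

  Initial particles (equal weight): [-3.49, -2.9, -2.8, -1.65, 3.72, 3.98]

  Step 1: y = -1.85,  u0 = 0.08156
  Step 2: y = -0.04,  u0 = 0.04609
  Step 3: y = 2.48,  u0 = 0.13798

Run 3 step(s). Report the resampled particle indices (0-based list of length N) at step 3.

resampled_idx = [0, 1, 2, 3, 4, 5]

step 1: w=[0.0777, 0.2218, 0.2531, 0.4474, 0.0000, 0.0000]  mean=-2.3613  Neff=3.1303  idx=[1, 1, 2, 3, 3, 3]
step 2: w=[0.0081, 0.0081, 0.0117, 0.3240, 0.3240, 0.3240]  mean=-1.6837  Neff=3.1719  idx=[3, 3, 4, 4, 5, 5]
step 3: w=[0.1667, 0.1667, 0.1667, 0.1667, 0.1667, 0.1667]  mean=-1.6500  Neff=6.0000  idx=[0, 1, 2, 3, 4, 5]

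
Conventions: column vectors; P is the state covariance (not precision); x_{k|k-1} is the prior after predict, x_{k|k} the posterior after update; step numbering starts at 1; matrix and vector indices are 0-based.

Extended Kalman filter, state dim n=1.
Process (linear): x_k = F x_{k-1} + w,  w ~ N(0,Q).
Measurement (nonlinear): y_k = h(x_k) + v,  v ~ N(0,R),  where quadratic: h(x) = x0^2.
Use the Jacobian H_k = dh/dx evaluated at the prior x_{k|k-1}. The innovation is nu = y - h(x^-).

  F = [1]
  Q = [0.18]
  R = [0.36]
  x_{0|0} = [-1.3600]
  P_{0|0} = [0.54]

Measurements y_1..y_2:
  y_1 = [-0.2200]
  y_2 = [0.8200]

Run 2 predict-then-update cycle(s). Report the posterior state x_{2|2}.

x_post = [-0.8060]

step 1: x^-=[-1.3600]  P^-=[0.7200]  H_jac=[-2.7200]  S=[5.6868]  K=[-0.3444]  nu=[-2.0696]  x^+=[-0.6473]  P^+=[0.0456]
step 2: x^-=[-0.6473]  P^-=[0.2256]  H_jac=[-1.2946]  S=[0.7380]  K=[-0.3957]  nu=[0.4010]  x^+=[-0.8060]  P^+=[0.1100]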